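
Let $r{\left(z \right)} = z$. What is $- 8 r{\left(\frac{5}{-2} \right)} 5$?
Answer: $100$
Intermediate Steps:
$- 8 r{\left(\frac{5}{-2} \right)} 5 = - 8 \frac{5}{-2} \cdot 5 = - 8 \cdot 5 \left(- \frac{1}{2}\right) 5 = \left(-8\right) \left(- \frac{5}{2}\right) 5 = 20 \cdot 5 = 100$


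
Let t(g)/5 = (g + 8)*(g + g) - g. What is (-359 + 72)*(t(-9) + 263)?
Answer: -114226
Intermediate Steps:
t(g) = -5*g + 10*g*(8 + g) (t(g) = 5*((g + 8)*(g + g) - g) = 5*((8 + g)*(2*g) - g) = 5*(2*g*(8 + g) - g) = 5*(-g + 2*g*(8 + g)) = -5*g + 10*g*(8 + g))
(-359 + 72)*(t(-9) + 263) = (-359 + 72)*(5*(-9)*(15 + 2*(-9)) + 263) = -287*(5*(-9)*(15 - 18) + 263) = -287*(5*(-9)*(-3) + 263) = -287*(135 + 263) = -287*398 = -114226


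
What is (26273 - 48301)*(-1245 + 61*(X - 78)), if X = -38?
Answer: 183294988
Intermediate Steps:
(26273 - 48301)*(-1245 + 61*(X - 78)) = (26273 - 48301)*(-1245 + 61*(-38 - 78)) = -22028*(-1245 + 61*(-116)) = -22028*(-1245 - 7076) = -22028*(-8321) = 183294988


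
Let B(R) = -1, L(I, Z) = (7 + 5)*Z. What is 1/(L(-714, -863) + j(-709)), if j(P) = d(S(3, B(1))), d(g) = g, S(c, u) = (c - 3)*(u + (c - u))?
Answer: -1/10356 ≈ -9.6562e-5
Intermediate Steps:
L(I, Z) = 12*Z
S(c, u) = c*(-3 + c) (S(c, u) = (-3 + c)*c = c*(-3 + c))
j(P) = 0 (j(P) = 3*(-3 + 3) = 3*0 = 0)
1/(L(-714, -863) + j(-709)) = 1/(12*(-863) + 0) = 1/(-10356 + 0) = 1/(-10356) = -1/10356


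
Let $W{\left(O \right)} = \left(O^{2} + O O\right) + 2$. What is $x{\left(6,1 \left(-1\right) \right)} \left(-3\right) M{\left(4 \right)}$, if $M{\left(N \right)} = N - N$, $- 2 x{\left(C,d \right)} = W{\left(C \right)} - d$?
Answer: $0$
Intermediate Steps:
$W{\left(O \right)} = 2 + 2 O^{2}$ ($W{\left(O \right)} = \left(O^{2} + O^{2}\right) + 2 = 2 O^{2} + 2 = 2 + 2 O^{2}$)
$x{\left(C,d \right)} = -1 + \frac{d}{2} - C^{2}$ ($x{\left(C,d \right)} = - \frac{\left(2 + 2 C^{2}\right) - d}{2} = - \frac{2 - d + 2 C^{2}}{2} = -1 + \frac{d}{2} - C^{2}$)
$M{\left(N \right)} = 0$
$x{\left(6,1 \left(-1\right) \right)} \left(-3\right) M{\left(4 \right)} = \left(-1 + \frac{1 \left(-1\right)}{2} - 6^{2}\right) \left(-3\right) 0 = \left(-1 + \frac{1}{2} \left(-1\right) - 36\right) \left(-3\right) 0 = \left(-1 - \frac{1}{2} - 36\right) \left(-3\right) 0 = \left(- \frac{75}{2}\right) \left(-3\right) 0 = \frac{225}{2} \cdot 0 = 0$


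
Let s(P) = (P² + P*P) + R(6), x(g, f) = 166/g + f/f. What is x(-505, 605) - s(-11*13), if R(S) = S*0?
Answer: -20653151/505 ≈ -40897.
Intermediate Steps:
R(S) = 0
x(g, f) = 1 + 166/g (x(g, f) = 166/g + 1 = 1 + 166/g)
s(P) = 2*P² (s(P) = (P² + P*P) + 0 = (P² + P²) + 0 = 2*P² + 0 = 2*P²)
x(-505, 605) - s(-11*13) = (166 - 505)/(-505) - 2*(-11*13)² = -1/505*(-339) - 2*(-143)² = 339/505 - 2*20449 = 339/505 - 1*40898 = 339/505 - 40898 = -20653151/505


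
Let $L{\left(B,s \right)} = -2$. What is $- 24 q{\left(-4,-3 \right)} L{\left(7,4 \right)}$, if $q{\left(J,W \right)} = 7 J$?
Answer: $-1344$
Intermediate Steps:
$- 24 q{\left(-4,-3 \right)} L{\left(7,4 \right)} = - 24 \cdot 7 \left(-4\right) \left(-2\right) = \left(-24\right) \left(-28\right) \left(-2\right) = 672 \left(-2\right) = -1344$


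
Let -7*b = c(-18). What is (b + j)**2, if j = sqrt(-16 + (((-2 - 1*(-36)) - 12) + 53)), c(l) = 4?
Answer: 2907/49 - 8*sqrt(59)/7 ≈ 50.548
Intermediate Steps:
b = -4/7 (b = -1/7*4 = -4/7 ≈ -0.57143)
j = sqrt(59) (j = sqrt(-16 + (((-2 + 36) - 12) + 53)) = sqrt(-16 + ((34 - 12) + 53)) = sqrt(-16 + (22 + 53)) = sqrt(-16 + 75) = sqrt(59) ≈ 7.6811)
(b + j)**2 = (-4/7 + sqrt(59))**2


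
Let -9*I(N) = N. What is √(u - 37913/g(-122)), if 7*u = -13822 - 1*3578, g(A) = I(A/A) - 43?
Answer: I*√2962260399/1358 ≈ 40.079*I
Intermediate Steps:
I(N) = -N/9
g(A) = -388/9 (g(A) = -A/(9*A) - 43 = -⅑*1 - 43 = -⅑ - 43 = -388/9)
u = -17400/7 (u = (-13822 - 1*3578)/7 = (-13822 - 3578)/7 = (⅐)*(-17400) = -17400/7 ≈ -2485.7)
√(u - 37913/g(-122)) = √(-17400/7 - 37913/(-388/9)) = √(-17400/7 - 37913*(-9/388)) = √(-17400/7 + 341217/388) = √(-4362681/2716) = I*√2962260399/1358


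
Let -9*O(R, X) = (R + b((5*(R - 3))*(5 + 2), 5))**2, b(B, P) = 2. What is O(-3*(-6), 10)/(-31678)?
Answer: 200/142551 ≈ 0.0014030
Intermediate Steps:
O(R, X) = -(2 + R)**2/9 (O(R, X) = -(R + 2)**2/9 = -(2 + R)**2/9)
O(-3*(-6), 10)/(-31678) = -(2 - 3*(-6))**2/9/(-31678) = -(2 + 18)**2/9*(-1/31678) = -1/9*20**2*(-1/31678) = -1/9*400*(-1/31678) = -400/9*(-1/31678) = 200/142551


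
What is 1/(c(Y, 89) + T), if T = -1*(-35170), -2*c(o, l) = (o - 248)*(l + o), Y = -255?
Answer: -1/6579 ≈ -0.00015200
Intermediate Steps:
c(o, l) = -(-248 + o)*(l + o)/2 (c(o, l) = -(o - 248)*(l + o)/2 = -(-248 + o)*(l + o)/2)
T = 35170
1/(c(Y, 89) + T) = 1/((124*89 + 124*(-255) - ½*(-255)² - ½*89*(-255)) + 35170) = 1/((11036 - 31620 - ½*65025 + 22695/2) + 35170) = 1/((11036 - 31620 - 65025/2 + 22695/2) + 35170) = 1/(-41749 + 35170) = 1/(-6579) = -1/6579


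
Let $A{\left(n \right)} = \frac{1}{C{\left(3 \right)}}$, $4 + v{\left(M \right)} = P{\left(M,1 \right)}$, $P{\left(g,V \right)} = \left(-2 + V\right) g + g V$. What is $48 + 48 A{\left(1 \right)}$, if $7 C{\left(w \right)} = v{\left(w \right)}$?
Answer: $-36$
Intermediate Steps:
$P{\left(g,V \right)} = V g + g \left(-2 + V\right)$ ($P{\left(g,V \right)} = g \left(-2 + V\right) + V g = V g + g \left(-2 + V\right)$)
$v{\left(M \right)} = -4$ ($v{\left(M \right)} = -4 + 2 M \left(-1 + 1\right) = -4 + 2 M 0 = -4 + 0 = -4$)
$C{\left(w \right)} = - \frac{4}{7}$ ($C{\left(w \right)} = \frac{1}{7} \left(-4\right) = - \frac{4}{7}$)
$A{\left(n \right)} = - \frac{7}{4}$ ($A{\left(n \right)} = \frac{1}{- \frac{4}{7}} = - \frac{7}{4}$)
$48 + 48 A{\left(1 \right)} = 48 + 48 \left(- \frac{7}{4}\right) = 48 - 84 = -36$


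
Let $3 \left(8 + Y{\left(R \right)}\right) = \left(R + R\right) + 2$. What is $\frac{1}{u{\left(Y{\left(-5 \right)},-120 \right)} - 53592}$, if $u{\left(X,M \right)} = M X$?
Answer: $- \frac{1}{52312} \approx -1.9116 \cdot 10^{-5}$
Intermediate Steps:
$Y{\left(R \right)} = - \frac{22}{3} + \frac{2 R}{3}$ ($Y{\left(R \right)} = -8 + \frac{\left(R + R\right) + 2}{3} = -8 + \frac{2 R + 2}{3} = -8 + \frac{2 + 2 R}{3} = -8 + \left(\frac{2}{3} + \frac{2 R}{3}\right) = - \frac{22}{3} + \frac{2 R}{3}$)
$\frac{1}{u{\left(Y{\left(-5 \right)},-120 \right)} - 53592} = \frac{1}{- 120 \left(- \frac{22}{3} + \frac{2}{3} \left(-5\right)\right) - 53592} = \frac{1}{- 120 \left(- \frac{22}{3} - \frac{10}{3}\right) - 53592} = \frac{1}{\left(-120\right) \left(- \frac{32}{3}\right) - 53592} = \frac{1}{1280 - 53592} = \frac{1}{-52312} = - \frac{1}{52312}$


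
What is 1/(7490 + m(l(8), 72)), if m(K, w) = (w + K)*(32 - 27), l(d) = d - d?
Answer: 1/7850 ≈ 0.00012739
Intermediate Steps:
l(d) = 0
m(K, w) = 5*K + 5*w (m(K, w) = (K + w)*5 = 5*K + 5*w)
1/(7490 + m(l(8), 72)) = 1/(7490 + (5*0 + 5*72)) = 1/(7490 + (0 + 360)) = 1/(7490 + 360) = 1/7850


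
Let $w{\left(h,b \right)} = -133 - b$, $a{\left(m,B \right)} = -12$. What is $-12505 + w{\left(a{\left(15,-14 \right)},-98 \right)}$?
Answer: $-12540$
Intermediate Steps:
$-12505 + w{\left(a{\left(15,-14 \right)},-98 \right)} = -12505 - 35 = -12540$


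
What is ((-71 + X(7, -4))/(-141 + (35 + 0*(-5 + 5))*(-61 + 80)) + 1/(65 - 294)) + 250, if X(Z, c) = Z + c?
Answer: 7495726/29999 ≈ 249.87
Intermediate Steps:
((-71 + X(7, -4))/(-141 + (35 + 0*(-5 + 5))*(-61 + 80)) + 1/(65 - 294)) + 250 = ((-71 + (7 - 4))/(-141 + (35 + 0*(-5 + 5))*(-61 + 80)) + 1/(65 - 294)) + 250 = ((-71 + 3)/(-141 + (35 + 0*0)*19) + 1/(-229)) + 250 = (-68/(-141 + (35 + 0)*19) - 1/229) + 250 = (-68/(-141 + 35*19) - 1/229) + 250 = (-68/(-141 + 665) - 1/229) + 250 = (-68/524 - 1/229) + 250 = (-68*1/524 - 1/229) + 250 = (-17/131 - 1/229) + 250 = -4024/29999 + 250 = 7495726/29999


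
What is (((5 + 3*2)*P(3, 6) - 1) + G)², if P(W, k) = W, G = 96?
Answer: 16384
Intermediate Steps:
(((5 + 3*2)*P(3, 6) - 1) + G)² = (((5 + 3*2)*3 - 1) + 96)² = (((5 + 6)*3 - 1) + 96)² = ((11*3 - 1) + 96)² = ((33 - 1) + 96)² = (32 + 96)² = 128² = 16384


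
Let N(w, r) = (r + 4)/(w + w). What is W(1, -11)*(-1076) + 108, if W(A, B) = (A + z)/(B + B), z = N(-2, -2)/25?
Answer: 42881/275 ≈ 155.93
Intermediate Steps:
N(w, r) = (4 + r)/(2*w) (N(w, r) = (4 + r)/((2*w)) = (4 + r)*(1/(2*w)) = (4 + r)/(2*w))
z = -1/50 (z = ((½)*(4 - 2)/(-2))/25 = ((½)*(-½)*2)*(1/25) = -½*1/25 = -1/50 ≈ -0.020000)
W(A, B) = (-1/50 + A)/(2*B) (W(A, B) = (A - 1/50)/(B + B) = (-1/50 + A)/((2*B)) = (-1/50 + A)*(1/(2*B)) = (-1/50 + A)/(2*B))
W(1, -11)*(-1076) + 108 = ((1/100)*(-1 + 50*1)/(-11))*(-1076) + 108 = ((1/100)*(-1/11)*(-1 + 50))*(-1076) + 108 = ((1/100)*(-1/11)*49)*(-1076) + 108 = -49/1100*(-1076) + 108 = 13181/275 + 108 = 42881/275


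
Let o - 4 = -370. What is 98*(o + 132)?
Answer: -22932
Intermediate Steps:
o = -366 (o = 4 - 370 = -366)
98*(o + 132) = 98*(-366 + 132) = 98*(-234) = -22932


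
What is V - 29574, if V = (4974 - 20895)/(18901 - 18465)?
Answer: -12910185/436 ≈ -29611.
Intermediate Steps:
V = -15921/436 ≈ -36.516
V - 29574 = -15921/436 - 29574 = -12910185/436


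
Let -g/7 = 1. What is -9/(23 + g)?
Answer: -9/16 ≈ -0.56250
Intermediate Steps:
g = -7 (g = -7*1 = -7)
-9/(23 + g) = -9/(23 - 7) = -9/16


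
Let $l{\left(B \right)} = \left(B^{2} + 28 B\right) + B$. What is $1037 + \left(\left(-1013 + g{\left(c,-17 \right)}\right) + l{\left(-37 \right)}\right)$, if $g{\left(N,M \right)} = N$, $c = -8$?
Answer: $312$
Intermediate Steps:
$l{\left(B \right)} = B^{2} + 29 B$
$1037 + \left(\left(-1013 + g{\left(c,-17 \right)}\right) + l{\left(-37 \right)}\right) = 1037 - \left(1021 + 37 \left(29 - 37\right)\right) = 1037 - 725 = 312$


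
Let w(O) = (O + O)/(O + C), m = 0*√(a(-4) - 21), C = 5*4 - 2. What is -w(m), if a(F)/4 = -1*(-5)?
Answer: 0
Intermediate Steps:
a(F) = 20 (a(F) = 4*(-1*(-5)) = 4*5 = 20)
C = 18 (C = 20 - 2 = 18)
m = 0 (m = 0*√(20 - 21) = 0*√(-1) = 0*I = 0)
w(O) = 2*O/(18 + O) (w(O) = (O + O)/(O + 18) = (2*O)/(18 + O) = 2*O/(18 + O))
-w(m) = -2*0/(18 + 0) = -2*0/18 = -1*0 = 0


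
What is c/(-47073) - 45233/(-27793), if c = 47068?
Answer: 821092085/1308299889 ≈ 0.62760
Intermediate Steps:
c/(-47073) - 45233/(-27793) = 47068/(-47073) - 45233/(-27793) = 47068*(-1/47073) - 45233*(-1/27793) = -47068/47073 + 45233/27793 = 821092085/1308299889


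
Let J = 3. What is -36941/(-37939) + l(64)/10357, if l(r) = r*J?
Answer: 389882225/392934223 ≈ 0.99223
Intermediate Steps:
l(r) = 3*r (l(r) = r*3 = 3*r)
-36941/(-37939) + l(64)/10357 = -36941/(-37939) + (3*64)/10357 = -36941*(-1/37939) + 192*(1/10357) = 36941/37939 + 192/10357 = 389882225/392934223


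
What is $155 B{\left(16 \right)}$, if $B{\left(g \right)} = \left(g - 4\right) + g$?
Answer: $4340$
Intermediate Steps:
$B{\left(g \right)} = -4 + 2 g$ ($B{\left(g \right)} = \left(-4 + g\right) + g = -4 + 2 g$)
$155 B{\left(16 \right)} = 155 \left(-4 + 2 \cdot 16\right) = 155 \left(-4 + 32\right) = 155 \cdot 28 = 4340$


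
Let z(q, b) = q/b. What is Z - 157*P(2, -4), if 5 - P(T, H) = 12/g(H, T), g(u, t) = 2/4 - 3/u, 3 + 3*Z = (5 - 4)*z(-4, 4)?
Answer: 10813/15 ≈ 720.87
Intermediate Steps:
Z = -4/3 (Z = -1 + ((5 - 4)*(-4/4))/3 = -1 + (1*(-4*¼))/3 = -1 + (1*(-1))/3 = -1 + (⅓)*(-1) = -1 - ⅓ = -4/3 ≈ -1.3333)
g(u, t) = ½ - 3/u (g(u, t) = 2*(¼) - 3/u = ½ - 3/u)
P(T, H) = 5 - 24*H/(-6 + H) (P(T, H) = 5 - 12/((-6 + H)/(2*H)) = 5 - 12*2*H/(-6 + H) = 5 - 24*H/(-6 + H))
Z - 157*P(2, -4) = -4/3 - 157*(-30 - 19*(-4))/(-6 - 4) = -4/3 - 157*(-30 + 76)/(-10) = -4/3 - (-157)*46/10 = -4/3 - 157*(-23/5) = -4/3 + 3611/5 = 10813/15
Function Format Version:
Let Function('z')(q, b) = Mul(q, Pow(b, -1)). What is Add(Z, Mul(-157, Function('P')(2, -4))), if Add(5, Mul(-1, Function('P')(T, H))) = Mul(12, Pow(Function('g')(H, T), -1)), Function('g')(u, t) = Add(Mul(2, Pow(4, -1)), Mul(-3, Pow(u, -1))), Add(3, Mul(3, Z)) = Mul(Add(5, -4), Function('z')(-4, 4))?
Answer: Rational(10813, 15) ≈ 720.87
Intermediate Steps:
Z = Rational(-4, 3) (Z = Add(-1, Mul(Rational(1, 3), Mul(Add(5, -4), Mul(-4, Pow(4, -1))))) = Add(-1, Mul(Rational(1, 3), Mul(1, Mul(-4, Rational(1, 4))))) = Add(-1, Mul(Rational(1, 3), Mul(1, -1))) = Add(-1, Mul(Rational(1, 3), -1)) = Add(-1, Rational(-1, 3)) = Rational(-4, 3) ≈ -1.3333)
Function('g')(u, t) = Add(Rational(1, 2), Mul(-3, Pow(u, -1))) (Function('g')(u, t) = Add(Mul(2, Rational(1, 4)), Mul(-3, Pow(u, -1))) = Add(Rational(1, 2), Mul(-3, Pow(u, -1))))
Function('P')(T, H) = Add(5, Mul(-24, H, Pow(Add(-6, H), -1))) (Function('P')(T, H) = Add(5, Mul(-1, Mul(12, Pow(Mul(Rational(1, 2), Pow(H, -1), Add(-6, H)), -1)))) = Add(5, Mul(-1, Mul(12, Mul(2, H, Pow(Add(-6, H), -1))))) = Add(5, Mul(-1, Mul(24, H, Pow(Add(-6, H), -1)))) = Add(5, Mul(-24, H, Pow(Add(-6, H), -1))))
Add(Z, Mul(-157, Function('P')(2, -4))) = Add(Rational(-4, 3), Mul(-157, Mul(Pow(Add(-6, -4), -1), Add(-30, Mul(-19, -4))))) = Add(Rational(-4, 3), Mul(-157, Mul(Pow(-10, -1), Add(-30, 76)))) = Add(Rational(-4, 3), Mul(-157, Mul(Rational(-1, 10), 46))) = Add(Rational(-4, 3), Mul(-157, Rational(-23, 5))) = Add(Rational(-4, 3), Rational(3611, 5)) = Rational(10813, 15)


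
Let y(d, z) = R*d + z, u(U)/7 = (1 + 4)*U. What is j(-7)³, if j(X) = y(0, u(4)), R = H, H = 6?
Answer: 2744000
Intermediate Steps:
R = 6
u(U) = 35*U (u(U) = 7*((1 + 4)*U) = 7*(5*U) = 35*U)
y(d, z) = z + 6*d (y(d, z) = 6*d + z = z + 6*d)
j(X) = 140 (j(X) = 35*4 + 6*0 = 140 + 0 = 140)
j(-7)³ = 140³ = 2744000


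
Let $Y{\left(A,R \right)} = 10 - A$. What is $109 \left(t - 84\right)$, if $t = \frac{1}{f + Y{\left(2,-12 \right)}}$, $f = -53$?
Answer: $- \frac{412129}{45} \approx -9158.4$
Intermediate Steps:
$t = - \frac{1}{45}$ ($t = \frac{1}{-53 + \left(10 - 2\right)} = \frac{1}{-53 + 8} = \frac{1}{-45} = - \frac{1}{45} \approx -0.022222$)
$109 \left(t - 84\right) = 109 \left(- \frac{1}{45} - 84\right) = 109 \left(- \frac{3781}{45}\right) = - \frac{412129}{45}$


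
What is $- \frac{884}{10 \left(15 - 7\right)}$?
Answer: $- \frac{221}{20} \approx -11.05$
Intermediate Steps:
$- \frac{884}{10 \left(15 - 7\right)} = - \frac{884}{10 \cdot 8} = - \frac{884}{80} = \left(-884\right) \frac{1}{80} = - \frac{221}{20}$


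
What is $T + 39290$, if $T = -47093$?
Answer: $-7803$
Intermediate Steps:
$T + 39290 = -47093 + 39290 = -7803$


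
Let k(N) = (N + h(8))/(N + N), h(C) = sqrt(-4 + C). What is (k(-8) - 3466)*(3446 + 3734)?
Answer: -49766375/2 ≈ -2.4883e+7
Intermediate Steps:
k(N) = (2 + N)/(2*N) (k(N) = (N + sqrt(-4 + 8))/(N + N) = (N + sqrt(4))/((2*N)) = (N + 2)*(1/(2*N)) = (2 + N)*(1/(2*N)) = (2 + N)/(2*N))
(k(-8) - 3466)*(3446 + 3734) = ((1/2)*(2 - 8)/(-8) - 3466)*(3446 + 3734) = ((1/2)*(-1/8)*(-6) - 3466)*7180 = (3/8 - 3466)*7180 = -27725/8*7180 = -49766375/2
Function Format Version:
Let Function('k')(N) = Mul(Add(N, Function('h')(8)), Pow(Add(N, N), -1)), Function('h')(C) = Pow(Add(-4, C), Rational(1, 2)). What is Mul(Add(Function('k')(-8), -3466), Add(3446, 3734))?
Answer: Rational(-49766375, 2) ≈ -2.4883e+7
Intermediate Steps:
Function('k')(N) = Mul(Rational(1, 2), Pow(N, -1), Add(2, N)) (Function('k')(N) = Mul(Add(N, Pow(Add(-4, 8), Rational(1, 2))), Pow(Add(N, N), -1)) = Mul(Add(N, Pow(4, Rational(1, 2))), Pow(Mul(2, N), -1)) = Mul(Add(N, 2), Mul(Rational(1, 2), Pow(N, -1))) = Mul(Add(2, N), Mul(Rational(1, 2), Pow(N, -1))) = Mul(Rational(1, 2), Pow(N, -1), Add(2, N)))
Mul(Add(Function('k')(-8), -3466), Add(3446, 3734)) = Mul(Add(Mul(Rational(1, 2), Pow(-8, -1), Add(2, -8)), -3466), Add(3446, 3734)) = Mul(Add(Mul(Rational(1, 2), Rational(-1, 8), -6), -3466), 7180) = Mul(Add(Rational(3, 8), -3466), 7180) = Mul(Rational(-27725, 8), 7180) = Rational(-49766375, 2)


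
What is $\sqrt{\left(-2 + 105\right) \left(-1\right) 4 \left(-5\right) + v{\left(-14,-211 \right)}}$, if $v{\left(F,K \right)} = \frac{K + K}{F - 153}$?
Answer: $\frac{\sqrt{57521814}}{167} \approx 45.415$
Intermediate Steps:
$v{\left(F,K \right)} = \frac{2 K}{-153 + F}$
$\sqrt{\left(-2 + 105\right) \left(-1\right) 4 \left(-5\right) + v{\left(-14,-211 \right)}} = \sqrt{\left(-2 + 105\right) \left(-1\right) 4 \left(-5\right) + 2 \left(-211\right) \frac{1}{-153 - 14}} = \sqrt{103 \left(\left(-4\right) \left(-5\right)\right) + 2 \left(-211\right) \frac{1}{-167}} = \sqrt{103 \cdot 20 + 2 \left(-211\right) \left(- \frac{1}{167}\right)} = \sqrt{2060 + \frac{422}{167}} = \sqrt{\frac{344442}{167}} = \frac{\sqrt{57521814}}{167}$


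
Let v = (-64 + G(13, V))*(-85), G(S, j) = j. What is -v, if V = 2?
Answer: -5270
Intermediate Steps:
v = 5270 (v = (-64 + 2)*(-85) = -62*(-85) = 5270)
-v = -1*5270 = -5270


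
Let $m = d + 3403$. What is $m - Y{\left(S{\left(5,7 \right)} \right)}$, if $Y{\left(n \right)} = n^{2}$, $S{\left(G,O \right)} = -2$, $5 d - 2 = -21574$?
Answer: $- \frac{4577}{5} \approx -915.4$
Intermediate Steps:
$d = - \frac{21572}{5}$ ($d = \frac{2}{5} + \frac{1}{5} \left(-21574\right) = \frac{2}{5} - \frac{21574}{5} = - \frac{21572}{5} \approx -4314.4$)
$m = - \frac{4557}{5}$ ($m = - \frac{21572}{5} + 3403 = - \frac{4557}{5} \approx -911.4$)
$m - Y{\left(S{\left(5,7 \right)} \right)} = - \frac{4557}{5} - \left(-2\right)^{2} = - \frac{4557}{5} - 4 = - \frac{4577}{5}$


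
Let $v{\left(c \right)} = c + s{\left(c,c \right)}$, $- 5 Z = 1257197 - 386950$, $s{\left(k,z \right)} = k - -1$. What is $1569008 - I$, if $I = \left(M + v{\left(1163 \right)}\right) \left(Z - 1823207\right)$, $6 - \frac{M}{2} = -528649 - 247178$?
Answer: $\frac{15518620169066}{5} \approx 3.1037 \cdot 10^{12}$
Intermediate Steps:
$s{\left(k,z \right)} = 1 + k$ ($s{\left(k,z \right)} = k + 1 = 1 + k$)
$Z = - \frac{870247}{5}$ ($Z = - \frac{1257197 - 386950}{5} = \left(- \frac{1}{5}\right) 870247 = - \frac{870247}{5} \approx -1.7405 \cdot 10^{5}$)
$v{\left(c \right)} = 1 + 2 c$ ($v{\left(c \right)} = c + \left(1 + c\right) = 1 + 2 c$)
$M = 1551666$ ($M = 12 - 2 \left(-528649 - 247178\right) = 12 - -1551654 = 12 + 1551654 = 1551666$)
$I = - \frac{15518612324026}{5}$ ($I = \left(1551666 + \left(1 + 2 \cdot 1163\right)\right) \left(- \frac{870247}{5} - 1823207\right) = \left(1551666 + \left(1 + 2326\right)\right) \left(- \frac{9986282}{5}\right) = \left(1551666 + 2327\right) \left(- \frac{9986282}{5}\right) = 1553993 \left(- \frac{9986282}{5}\right) = - \frac{15518612324026}{5} \approx -3.1037 \cdot 10^{12}$)
$1569008 - I = 1569008 - - \frac{15518612324026}{5} = 1569008 + \frac{15518612324026}{5} = \frac{15518620169066}{5}$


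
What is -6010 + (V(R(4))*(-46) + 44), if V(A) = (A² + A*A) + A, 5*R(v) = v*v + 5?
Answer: -194552/25 ≈ -7782.1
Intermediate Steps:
R(v) = 1 + v²/5 (R(v) = (v*v + 5)/5 = (v² + 5)/5 = (5 + v²)/5 = 1 + v²/5)
V(A) = A + 2*A² (V(A) = (A² + A²) + A = 2*A² + A = A + 2*A²)
-6010 + (V(R(4))*(-46) + 44) = -6010 + (((1 + (⅕)*4²)*(1 + 2*(1 + (⅕)*4²)))*(-46) + 44) = -6010 + (((1 + (⅕)*16)*(1 + 2*(1 + (⅕)*16)))*(-46) + 44) = -6010 + (((1 + 16/5)*(1 + 2*(1 + 16/5)))*(-46) + 44) = -6010 + ((21*(1 + 2*(21/5))/5)*(-46) + 44) = -6010 + ((21*(1 + 42/5)/5)*(-46) + 44) = -6010 + (((21/5)*(47/5))*(-46) + 44) = -6010 + ((987/25)*(-46) + 44) = -6010 + (-45402/25 + 44) = -6010 - 44302/25 = -194552/25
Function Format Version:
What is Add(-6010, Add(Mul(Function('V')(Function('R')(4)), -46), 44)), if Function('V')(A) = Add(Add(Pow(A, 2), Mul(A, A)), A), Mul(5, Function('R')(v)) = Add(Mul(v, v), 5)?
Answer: Rational(-194552, 25) ≈ -7782.1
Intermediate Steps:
Function('R')(v) = Add(1, Mul(Rational(1, 5), Pow(v, 2))) (Function('R')(v) = Mul(Rational(1, 5), Add(Mul(v, v), 5)) = Mul(Rational(1, 5), Add(Pow(v, 2), 5)) = Mul(Rational(1, 5), Add(5, Pow(v, 2))) = Add(1, Mul(Rational(1, 5), Pow(v, 2))))
Function('V')(A) = Add(A, Mul(2, Pow(A, 2))) (Function('V')(A) = Add(Add(Pow(A, 2), Pow(A, 2)), A) = Add(Mul(2, Pow(A, 2)), A) = Add(A, Mul(2, Pow(A, 2))))
Add(-6010, Add(Mul(Function('V')(Function('R')(4)), -46), 44)) = Add(-6010, Add(Mul(Mul(Add(1, Mul(Rational(1, 5), Pow(4, 2))), Add(1, Mul(2, Add(1, Mul(Rational(1, 5), Pow(4, 2)))))), -46), 44)) = Add(-6010, Add(Mul(Mul(Add(1, Mul(Rational(1, 5), 16)), Add(1, Mul(2, Add(1, Mul(Rational(1, 5), 16))))), -46), 44)) = Add(-6010, Add(Mul(Mul(Add(1, Rational(16, 5)), Add(1, Mul(2, Add(1, Rational(16, 5))))), -46), 44)) = Add(-6010, Add(Mul(Mul(Rational(21, 5), Add(1, Mul(2, Rational(21, 5)))), -46), 44)) = Add(-6010, Add(Mul(Mul(Rational(21, 5), Add(1, Rational(42, 5))), -46), 44)) = Add(-6010, Add(Mul(Mul(Rational(21, 5), Rational(47, 5)), -46), 44)) = Add(-6010, Add(Mul(Rational(987, 25), -46), 44)) = Add(-6010, Add(Rational(-45402, 25), 44)) = Add(-6010, Rational(-44302, 25)) = Rational(-194552, 25)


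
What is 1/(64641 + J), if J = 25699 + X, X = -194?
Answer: 1/90146 ≈ 1.1093e-5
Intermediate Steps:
J = 25505 (J = 25699 - 194 = 25505)
1/(64641 + J) = 1/(64641 + 25505) = 1/90146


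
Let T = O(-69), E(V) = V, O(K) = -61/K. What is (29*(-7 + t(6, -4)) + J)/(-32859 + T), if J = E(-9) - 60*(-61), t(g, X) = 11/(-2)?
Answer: -453813/4534420 ≈ -0.10008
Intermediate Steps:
t(g, X) = -11/2 (t(g, X) = 11*(-½) = -11/2)
T = 61/69 (T = -61/(-69) = -61*(-1/69) = 61/69 ≈ 0.88406)
J = 3651 (J = -9 - 60*(-61) = -9 + 3660 = 3651)
(29*(-7 + t(6, -4)) + J)/(-32859 + T) = (29*(-7 - 11/2) + 3651)/(-32859 + 61/69) = (29*(-25/2) + 3651)/(-2267210/69) = (-725/2 + 3651)*(-69/2267210) = (6577/2)*(-69/2267210) = -453813/4534420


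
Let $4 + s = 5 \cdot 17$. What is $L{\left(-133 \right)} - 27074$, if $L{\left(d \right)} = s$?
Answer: $-26993$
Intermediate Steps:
$s = 81$ ($s = -4 + 5 \cdot 17 = -4 + 85 = 81$)
$L{\left(d \right)} = 81$
$L{\left(-133 \right)} - 27074 = 81 - 27074 = -26993$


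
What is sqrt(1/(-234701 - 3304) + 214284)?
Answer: sqrt(1348712544115455)/79335 ≈ 462.91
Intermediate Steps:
sqrt(1/(-234701 - 3304) + 214284) = sqrt(1/(-238005) + 214284) = sqrt(-1/238005 + 214284) = sqrt(51000663419/238005) = sqrt(1348712544115455)/79335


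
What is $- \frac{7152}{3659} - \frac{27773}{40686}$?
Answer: $- \frac{392607679}{148870074} \approx -2.6372$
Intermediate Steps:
$- \frac{7152}{3659} - \frac{27773}{40686} = - \frac{392607679}{148870074}$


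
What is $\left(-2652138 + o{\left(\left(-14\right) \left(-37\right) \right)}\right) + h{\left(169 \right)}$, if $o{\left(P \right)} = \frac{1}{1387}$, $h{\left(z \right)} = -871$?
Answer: $- \frac{3679723482}{1387} \approx -2.653 \cdot 10^{6}$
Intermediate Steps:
$o{\left(P \right)} = \frac{1}{1387}$
$\left(-2652138 + o{\left(\left(-14\right) \left(-37\right) \right)}\right) + h{\left(169 \right)} = \left(-2652138 + \frac{1}{1387}\right) - 871 = - \frac{3678515405}{1387} - 871 = - \frac{3679723482}{1387}$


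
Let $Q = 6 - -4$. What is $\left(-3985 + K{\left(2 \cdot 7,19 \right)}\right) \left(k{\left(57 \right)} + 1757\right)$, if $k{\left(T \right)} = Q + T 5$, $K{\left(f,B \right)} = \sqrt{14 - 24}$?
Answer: $-8177220 + 2052 i \sqrt{10} \approx -8.1772 \cdot 10^{6} + 6489.0 i$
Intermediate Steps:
$Q = 10$ ($Q = 6 + 4 = 10$)
$K{\left(f,B \right)} = i \sqrt{10}$ ($K{\left(f,B \right)} = \sqrt{-10} = i \sqrt{10}$)
$k{\left(T \right)} = 10 + 5 T$ ($k{\left(T \right)} = 10 + T 5 = 10 + 5 T$)
$\left(-3985 + K{\left(2 \cdot 7,19 \right)}\right) \left(k{\left(57 \right)} + 1757\right) = \left(-3985 + i \sqrt{10}\right) \left(\left(10 + 5 \cdot 57\right) + 1757\right) = \left(-3985 + i \sqrt{10}\right) \left(\left(10 + 285\right) + 1757\right) = \left(-3985 + i \sqrt{10}\right) \left(295 + 1757\right) = \left(-3985 + i \sqrt{10}\right) 2052 = -8177220 + 2052 i \sqrt{10}$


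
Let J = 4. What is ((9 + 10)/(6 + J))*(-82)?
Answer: -779/5 ≈ -155.80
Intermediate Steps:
((9 + 10)/(6 + J))*(-82) = ((9 + 10)/(6 + 4))*(-82) = (19/10)*(-82) = -779/5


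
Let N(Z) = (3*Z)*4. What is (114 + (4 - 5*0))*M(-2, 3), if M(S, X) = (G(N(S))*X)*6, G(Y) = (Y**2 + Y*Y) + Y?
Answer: 2395872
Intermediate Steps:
N(Z) = 12*Z
G(Y) = Y + 2*Y**2 (G(Y) = (Y**2 + Y**2) + Y = 2*Y**2 + Y = Y + 2*Y**2)
M(S, X) = 72*S*X*(1 + 24*S) (M(S, X) = (((12*S)*(1 + 2*(12*S)))*X)*6 = (((12*S)*(1 + 24*S))*X)*6 = ((12*S*(1 + 24*S))*X)*6 = (12*S*X*(1 + 24*S))*6 = 72*S*X*(1 + 24*S))
(114 + (4 - 5*0))*M(-2, 3) = (114 + (4 - 5*0))*(72*(-2)*3*(1 + 24*(-2))) = (114 + (4 + 0))*(72*(-2)*3*(1 - 48)) = (114 + 4)*(72*(-2)*3*(-47)) = 118*20304 = 2395872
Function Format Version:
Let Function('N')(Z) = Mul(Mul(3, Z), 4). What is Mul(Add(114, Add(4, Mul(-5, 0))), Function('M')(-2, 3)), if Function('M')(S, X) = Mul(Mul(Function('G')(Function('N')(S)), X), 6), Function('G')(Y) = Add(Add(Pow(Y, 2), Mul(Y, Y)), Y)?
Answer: 2395872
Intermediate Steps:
Function('N')(Z) = Mul(12, Z)
Function('G')(Y) = Add(Y, Mul(2, Pow(Y, 2))) (Function('G')(Y) = Add(Add(Pow(Y, 2), Pow(Y, 2)), Y) = Add(Mul(2, Pow(Y, 2)), Y) = Add(Y, Mul(2, Pow(Y, 2))))
Function('M')(S, X) = Mul(72, S, X, Add(1, Mul(24, S))) (Function('M')(S, X) = Mul(Mul(Mul(Mul(12, S), Add(1, Mul(2, Mul(12, S)))), X), 6) = Mul(Mul(Mul(Mul(12, S), Add(1, Mul(24, S))), X), 6) = Mul(Mul(Mul(12, S, Add(1, Mul(24, S))), X), 6) = Mul(Mul(12, S, X, Add(1, Mul(24, S))), 6) = Mul(72, S, X, Add(1, Mul(24, S))))
Mul(Add(114, Add(4, Mul(-5, 0))), Function('M')(-2, 3)) = Mul(Add(114, Add(4, Mul(-5, 0))), Mul(72, -2, 3, Add(1, Mul(24, -2)))) = Mul(Add(114, Add(4, 0)), Mul(72, -2, 3, Add(1, -48))) = Mul(Add(114, 4), Mul(72, -2, 3, -47)) = Mul(118, 20304) = 2395872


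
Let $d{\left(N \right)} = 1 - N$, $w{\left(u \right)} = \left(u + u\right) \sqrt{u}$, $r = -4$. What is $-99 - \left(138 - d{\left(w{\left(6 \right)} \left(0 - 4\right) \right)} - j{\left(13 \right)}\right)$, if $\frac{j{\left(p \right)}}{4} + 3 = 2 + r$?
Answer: $-256 + 48 \sqrt{6} \approx -138.42$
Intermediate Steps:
$j{\left(p \right)} = -20$ ($j{\left(p \right)} = -12 + 4 \left(2 - 4\right) = -12 + 4 \left(-2\right) = -12 - 8 = -20$)
$w{\left(u \right)} = 2 u^{\frac{3}{2}}$ ($w{\left(u \right)} = 2 u \sqrt{u} = 2 u^{\frac{3}{2}}$)
$-99 - \left(138 - d{\left(w{\left(6 \right)} \left(0 - 4\right) \right)} - j{\left(13 \right)}\right) = -99 - \left(157 + 2 \cdot 6^{\frac{3}{2}} \left(0 - 4\right)\right) = -99 - \left(157 + 2 \cdot 6 \sqrt{6} \left(-4\right)\right) = -99 - \left(157 + 12 \sqrt{6} \left(-4\right)\right) = -99 - \left(157 - 48 \sqrt{6}\right) = -256 + 48 \sqrt{6}$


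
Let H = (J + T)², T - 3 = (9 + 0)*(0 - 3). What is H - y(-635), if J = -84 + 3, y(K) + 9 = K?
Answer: 11669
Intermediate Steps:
y(K) = -9 + K
J = -81
T = -24 (T = 3 + (9 + 0)*(0 - 3) = 3 + 9*(-3) = 3 - 27 = -24)
H = 11025 (H = (-81 - 24)² = (-105)² = 11025)
H - y(-635) = 11025 - (-9 - 635) = 11025 - 1*(-644) = 11025 + 644 = 11669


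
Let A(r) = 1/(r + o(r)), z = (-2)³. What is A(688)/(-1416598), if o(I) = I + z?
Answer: -1/1937906064 ≈ -5.1602e-10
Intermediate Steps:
z = -8
o(I) = -8 + I (o(I) = I - 8 = -8 + I)
A(r) = 1/(-8 + 2*r) (A(r) = 1/(r + (-8 + r)) = 1/(-8 + 2*r))
A(688)/(-1416598) = (1/(2*(-4 + 688)))/(-1416598) = ((½)/684)*(-1/1416598) = ((½)*(1/684))*(-1/1416598) = (1/1368)*(-1/1416598) = -1/1937906064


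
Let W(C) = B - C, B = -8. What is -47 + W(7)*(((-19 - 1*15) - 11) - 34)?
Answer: 1138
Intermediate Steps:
W(C) = -8 - C
-47 + W(7)*(((-19 - 1*15) - 11) - 34) = -47 + (-8 - 1*7)*(((-19 - 1*15) - 11) - 34) = -47 + (-8 - 7)*(((-19 - 15) - 11) - 34) = -47 - 15*((-34 - 11) - 34) = -47 - 15*(-45 - 34) = -47 - 15*(-79) = -47 + 1185 = 1138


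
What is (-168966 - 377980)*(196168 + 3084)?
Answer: -108980084392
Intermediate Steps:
(-168966 - 377980)*(196168 + 3084) = -546946*199252 = -108980084392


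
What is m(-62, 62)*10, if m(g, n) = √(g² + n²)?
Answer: 620*√2 ≈ 876.81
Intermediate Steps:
m(-62, 62)*10 = √((-62)² + 62²)*10 = √(3844 + 3844)*10 = √7688*10 = (62*√2)*10 = 620*√2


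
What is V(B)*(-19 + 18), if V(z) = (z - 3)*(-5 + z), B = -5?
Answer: -80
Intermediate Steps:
V(z) = (-5 + z)*(-3 + z) (V(z) = (-3 + z)*(-5 + z) = (-5 + z)*(-3 + z))
V(B)*(-19 + 18) = (15 + (-5)² - 8*(-5))*(-19 + 18) = (15 + 25 + 40)*(-1) = 80*(-1) = -80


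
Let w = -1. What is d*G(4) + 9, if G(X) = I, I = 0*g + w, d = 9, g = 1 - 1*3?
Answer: 0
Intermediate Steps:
g = -2 (g = 1 - 3 = -2)
I = -1 (I = 0*(-2) - 1 = 0 - 1 = -1)
G(X) = -1
d*G(4) + 9 = 9*(-1) + 9 = -9 + 9 = 0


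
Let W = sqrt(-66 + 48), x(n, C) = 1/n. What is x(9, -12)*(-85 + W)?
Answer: -85/9 + I*sqrt(2)/3 ≈ -9.4444 + 0.4714*I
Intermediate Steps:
W = 3*I*sqrt(2) (W = sqrt(-18) = 3*I*sqrt(2) ≈ 4.2426*I)
x(9, -12)*(-85 + W) = (-85 + 3*I*sqrt(2))/9 = -85/9 + I*sqrt(2)/3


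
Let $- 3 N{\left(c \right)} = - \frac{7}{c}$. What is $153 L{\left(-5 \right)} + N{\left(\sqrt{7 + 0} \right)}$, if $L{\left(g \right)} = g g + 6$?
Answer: $4743 + \frac{\sqrt{7}}{3} \approx 4743.9$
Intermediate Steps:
$N{\left(c \right)} = \frac{7}{3 c}$ ($N{\left(c \right)} = - \frac{\left(-7\right) \frac{1}{c}}{3} = \frac{7}{3 c}$)
$L{\left(g \right)} = 6 + g^{2}$ ($L{\left(g \right)} = g^{2} + 6 = 6 + g^{2}$)
$153 L{\left(-5 \right)} + N{\left(\sqrt{7 + 0} \right)} = 153 \left(6 + \left(-5\right)^{2}\right) + \frac{7}{3 \sqrt{7 + 0}} = 153 \left(6 + 25\right) + \frac{7}{3 \sqrt{7}} = 153 \cdot 31 + \frac{7 \frac{\sqrt{7}}{7}}{3} = 4743 + \frac{\sqrt{7}}{3}$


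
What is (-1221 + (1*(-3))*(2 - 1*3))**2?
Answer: 1483524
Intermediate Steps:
(-1221 + (1*(-3))*(2 - 1*3))**2 = (-1221 - 3*(2 - 3))**2 = (-1221 - 3*(-1))**2 = (-1221 + 3)**2 = (-1218)**2 = 1483524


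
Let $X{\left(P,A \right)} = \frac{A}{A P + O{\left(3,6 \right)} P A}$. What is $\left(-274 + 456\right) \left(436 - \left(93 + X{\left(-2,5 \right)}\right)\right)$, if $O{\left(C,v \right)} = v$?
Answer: $62439$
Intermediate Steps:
$X{\left(P,A \right)} = \frac{1}{7 P}$ ($X{\left(P,A \right)} = \frac{A}{A P + 6 P A} = \frac{A}{A P + 6 A P} = \frac{A}{7 A P} = A \frac{1}{7 A P} = \frac{1}{7 P}$)
$\left(-274 + 456\right) \left(436 - \left(93 + X{\left(-2,5 \right)}\right)\right) = \left(-274 + 456\right) \left(436 - \left(93 + \frac{1}{7 \left(-2\right)}\right)\right) = 182 \left(436 - \left(93 + \frac{1}{7} \left(- \frac{1}{2}\right)\right)\right) = 182 \left(436 - \frac{1301}{14}\right) = 182 \cdot \frac{4803}{14} = 62439$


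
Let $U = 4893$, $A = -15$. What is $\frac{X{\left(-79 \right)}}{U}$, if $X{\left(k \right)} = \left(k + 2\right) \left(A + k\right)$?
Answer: $\frac{1034}{699} \approx 1.4793$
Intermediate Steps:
$X{\left(k \right)} = \left(-15 + k\right) \left(2 + k\right)$ ($X{\left(k \right)} = \left(k + 2\right) \left(-15 + k\right) = \left(2 + k\right) \left(-15 + k\right) = \left(-15 + k\right) \left(2 + k\right)$)
$\frac{X{\left(-79 \right)}}{U} = \frac{-30 + \left(-79\right)^{2} - -1027}{4893} = \left(-30 + 6241 + 1027\right) \frac{1}{4893} = 7238 \cdot \frac{1}{4893} = \frac{1034}{699}$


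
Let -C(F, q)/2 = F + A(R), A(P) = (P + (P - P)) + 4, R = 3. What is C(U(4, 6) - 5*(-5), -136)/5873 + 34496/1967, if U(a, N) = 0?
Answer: 28924160/1650313 ≈ 17.526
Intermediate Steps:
A(P) = 4 + P (A(P) = (P + 0) + 4 = P + 4 = 4 + P)
C(F, q) = -14 - 2*F (C(F, q) = -2*(F + (4 + 3)) = -2*(F + 7) = -2*(7 + F) = -14 - 2*F)
C(U(4, 6) - 5*(-5), -136)/5873 + 34496/1967 = (-14 - 2*(0 - 5*(-5)))/5873 + 34496/1967 = (-14 - 2*(0 + 25))*(1/5873) + 34496*(1/1967) = (-14 - 2*25)*(1/5873) + 4928/281 = (-14 - 50)*(1/5873) + 4928/281 = -64*1/5873 + 4928/281 = -64/5873 + 4928/281 = 28924160/1650313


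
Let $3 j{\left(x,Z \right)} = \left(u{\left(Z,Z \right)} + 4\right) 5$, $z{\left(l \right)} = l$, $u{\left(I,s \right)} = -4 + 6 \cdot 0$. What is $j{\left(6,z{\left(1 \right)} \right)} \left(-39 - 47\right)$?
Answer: $0$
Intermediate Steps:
$u{\left(I,s \right)} = -4$ ($u{\left(I,s \right)} = -4 + 0 = -4$)
$j{\left(x,Z \right)} = 0$ ($j{\left(x,Z \right)} = \frac{\left(-4 + 4\right) 5}{3} = \frac{0 \cdot 5}{3} = \frac{1}{3} \cdot 0 = 0$)
$j{\left(6,z{\left(1 \right)} \right)} \left(-39 - 47\right) = 0 \left(-39 - 47\right) = 0 \left(-86\right) = 0$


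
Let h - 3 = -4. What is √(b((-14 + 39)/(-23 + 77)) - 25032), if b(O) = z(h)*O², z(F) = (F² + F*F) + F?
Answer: I*√72992687/54 ≈ 158.21*I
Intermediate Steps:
h = -1 (h = 3 - 4 = -1)
z(F) = F + 2*F² (z(F) = (F² + F²) + F = 2*F² + F = F + 2*F²)
b(O) = O² (b(O) = (-(1 + 2*(-1)))*O² = (-(1 - 2))*O² = (-1*(-1))*O² = 1*O² = O²)
√(b((-14 + 39)/(-23 + 77)) - 25032) = √(((-14 + 39)/(-23 + 77))² - 25032) = √((25/54)² - 25032) = √(625/2916 - 25032) = √(-72992687/2916) = I*√72992687/54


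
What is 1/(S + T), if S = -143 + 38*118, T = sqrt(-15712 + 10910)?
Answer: 4341/18849083 - 49*I*sqrt(2)/18849083 ≈ 0.0002303 - 3.6764e-6*I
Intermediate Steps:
T = 49*I*sqrt(2) (T = sqrt(-4802) = 49*I*sqrt(2) ≈ 69.297*I)
S = 4341 (S = -143 + 4484 = 4341)
1/(S + T) = 1/(4341 + 49*I*sqrt(2))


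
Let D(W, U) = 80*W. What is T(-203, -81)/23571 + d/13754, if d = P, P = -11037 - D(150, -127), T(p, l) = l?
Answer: -6717521/4002414 ≈ -1.6784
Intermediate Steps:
P = -23037 (P = -11037 - 80*150 = -11037 - 1*12000 = -11037 - 12000 = -23037)
d = -23037
T(-203, -81)/23571 + d/13754 = -81/23571 - 23037/13754 = -81*1/23571 - 23037*1/13754 = -1/291 - 23037/13754 = -6717521/4002414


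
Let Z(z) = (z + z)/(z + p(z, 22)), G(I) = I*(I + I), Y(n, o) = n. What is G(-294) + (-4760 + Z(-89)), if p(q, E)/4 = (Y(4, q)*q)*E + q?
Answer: 60015986/357 ≈ 1.6811e+5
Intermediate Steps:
p(q, E) = 4*q + 16*E*q (p(q, E) = 4*((4*q)*E + q) = 4*(4*E*q + q) = 4*(q + 4*E*q) = 4*q + 16*E*q)
G(I) = 2*I² (G(I) = I*(2*I) = 2*I²)
Z(z) = 2/357 (Z(z) = (z + z)/(z + 4*z*(1 + 4*22)) = (2*z)/(z + 4*z*(1 + 88)) = (2*z)/(z + 4*z*89) = (2*z)/(z + 356*z) = (2*z)/((357*z)) = (2*z)*(1/(357*z)) = 2/357)
G(-294) + (-4760 + Z(-89)) = 2*(-294)² + (-4760 + 2/357) = 2*86436 - 1699318/357 = 172872 - 1699318/357 = 60015986/357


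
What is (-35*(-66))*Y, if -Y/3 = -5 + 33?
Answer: -194040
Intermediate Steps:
Y = -84 (Y = -3*(-5 + 33) = -3*28 = -84)
(-35*(-66))*Y = -35*(-66)*(-84) = 2310*(-84) = -194040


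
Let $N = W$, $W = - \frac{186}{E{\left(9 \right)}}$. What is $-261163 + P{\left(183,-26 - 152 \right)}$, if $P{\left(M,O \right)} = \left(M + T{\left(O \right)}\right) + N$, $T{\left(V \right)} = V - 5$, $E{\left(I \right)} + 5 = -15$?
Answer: $- \frac{2611537}{10} \approx -2.6115 \cdot 10^{5}$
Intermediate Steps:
$E{\left(I \right)} = -20$ ($E{\left(I \right)} = -5 - 15 = -20$)
$W = \frac{93}{10}$ ($W = - \frac{186}{-20} = \left(-186\right) \left(- \frac{1}{20}\right) = \frac{93}{10} \approx 9.3$)
$T{\left(V \right)} = -5 + V$
$N = \frac{93}{10} \approx 9.3$
$P{\left(M,O \right)} = \frac{43}{10} + M + O$ ($P{\left(M,O \right)} = \left(M + \left(-5 + O\right)\right) + \frac{93}{10} = \left(-5 + M + O\right) + \frac{93}{10} = \frac{43}{10} + M + O$)
$-261163 + P{\left(183,-26 - 152 \right)} = -261163 + \left(\frac{43}{10} + 183 - 178\right) = -261163 + \frac{93}{10} = - \frac{2611537}{10}$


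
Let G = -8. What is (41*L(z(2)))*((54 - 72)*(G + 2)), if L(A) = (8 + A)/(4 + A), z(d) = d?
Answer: 7380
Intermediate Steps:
L(A) = (8 + A)/(4 + A)
(41*L(z(2)))*((54 - 72)*(G + 2)) = (41*((8 + 2)/(4 + 2)))*((54 - 72)*(-8 + 2)) = (41*(10/6))*(-18*(-6)) = (41*((⅙)*10))*108 = (41*(5/3))*108 = (205/3)*108 = 7380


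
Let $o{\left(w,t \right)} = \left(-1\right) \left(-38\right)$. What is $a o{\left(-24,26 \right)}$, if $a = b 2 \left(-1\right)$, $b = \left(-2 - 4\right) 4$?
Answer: $1824$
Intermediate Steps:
$o{\left(w,t \right)} = 38$
$b = -24$ ($b = \left(-6\right) 4 = -24$)
$a = 48$ ($a = \left(-24\right) 2 \left(-1\right) = \left(-48\right) \left(-1\right) = 48$)
$a o{\left(-24,26 \right)} = 48 \cdot 38 = 1824$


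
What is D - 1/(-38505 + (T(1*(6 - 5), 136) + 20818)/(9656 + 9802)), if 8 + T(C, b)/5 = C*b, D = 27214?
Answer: 10194484586753/374604416 ≈ 27214.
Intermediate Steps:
T(C, b) = -40 + 5*C*b (T(C, b) = -40 + 5*(C*b) = -40 + 5*C*b)
D - 1/(-38505 + (T(1*(6 - 5), 136) + 20818)/(9656 + 9802)) = 27214 - 1/(-38505 + ((-40 + 5*(1*(6 - 5))*136) + 20818)/(9656 + 9802)) = 27214 - 1/(-38505 + ((-40 + 5*(1*1)*136) + 20818)/19458) = 27214 - 1/(-38505 + ((-40 + 5*1*136) + 20818)*(1/19458)) = 27214 - 1/(-38505 + ((-40 + 680) + 20818)*(1/19458)) = 27214 - 1/(-38505 + (640 + 20818)*(1/19458)) = 27214 - 1/(-38505 + 21458*(1/19458)) = 27214 - 1/(-38505 + 10729/9729) = 27214 - 1/(-374604416/9729) = 27214 - 1*(-9729/374604416) = 27214 + 9729/374604416 = 10194484586753/374604416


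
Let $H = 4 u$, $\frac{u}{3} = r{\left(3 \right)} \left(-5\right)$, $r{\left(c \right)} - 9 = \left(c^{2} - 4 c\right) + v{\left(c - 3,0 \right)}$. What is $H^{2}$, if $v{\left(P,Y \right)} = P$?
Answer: $129600$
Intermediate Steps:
$r{\left(c \right)} = 6 + c^{2} - 3 c$ ($r{\left(c \right)} = 9 + \left(\left(c^{2} - 4 c\right) + \left(c - 3\right)\right) = 9 + \left(\left(c^{2} - 4 c\right) + \left(-3 + c\right)\right) = 9 - \left(3 - c^{2} + 3 c\right) = 6 + c^{2} - 3 c$)
$u = -90$ ($u = 3 \left(6 + 3^{2} - 9\right) \left(-5\right) = 3 \left(6 + 9 - 9\right) \left(-5\right) = 3 \cdot 6 \left(-5\right) = 3 \left(-30\right) = -90$)
$H = -360$ ($H = 4 \left(-90\right) = -360$)
$H^{2} = \left(-360\right)^{2} = 129600$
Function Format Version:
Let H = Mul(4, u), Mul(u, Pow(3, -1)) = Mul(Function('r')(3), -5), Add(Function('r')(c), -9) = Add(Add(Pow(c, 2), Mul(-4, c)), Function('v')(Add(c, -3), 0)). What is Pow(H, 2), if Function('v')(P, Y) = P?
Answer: 129600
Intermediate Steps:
Function('r')(c) = Add(6, Pow(c, 2), Mul(-3, c)) (Function('r')(c) = Add(9, Add(Add(Pow(c, 2), Mul(-4, c)), Add(c, -3))) = Add(9, Add(Add(Pow(c, 2), Mul(-4, c)), Add(-3, c))) = Add(9, Add(-3, Pow(c, 2), Mul(-3, c))) = Add(6, Pow(c, 2), Mul(-3, c)))
u = -90 (u = Mul(3, Mul(Add(6, Pow(3, 2), Mul(-3, 3)), -5)) = Mul(3, Mul(Add(6, 9, -9), -5)) = Mul(3, Mul(6, -5)) = Mul(3, -30) = -90)
H = -360 (H = Mul(4, -90) = -360)
Pow(H, 2) = Pow(-360, 2) = 129600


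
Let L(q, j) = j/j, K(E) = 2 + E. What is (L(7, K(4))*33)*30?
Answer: 990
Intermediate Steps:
L(q, j) = 1
(L(7, K(4))*33)*30 = (1*33)*30 = 33*30 = 990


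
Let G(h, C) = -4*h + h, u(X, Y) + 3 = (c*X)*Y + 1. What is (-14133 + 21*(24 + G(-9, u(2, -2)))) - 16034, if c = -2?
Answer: -29096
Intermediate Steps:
u(X, Y) = -2 - 2*X*Y (u(X, Y) = -3 + ((-2*X)*Y + 1) = -3 + (-2*X*Y + 1) = -3 + (1 - 2*X*Y) = -2 - 2*X*Y)
G(h, C) = -3*h
(-14133 + 21*(24 + G(-9, u(2, -2)))) - 16034 = (-14133 + 21*(24 - 3*(-9))) - 16034 = (-14133 + 21*(24 + 27)) - 16034 = (-14133 + 21*51) - 16034 = (-14133 + 1071) - 16034 = -13062 - 16034 = -29096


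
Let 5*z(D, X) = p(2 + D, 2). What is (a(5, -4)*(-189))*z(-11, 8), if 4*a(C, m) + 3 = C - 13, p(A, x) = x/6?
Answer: 693/20 ≈ 34.650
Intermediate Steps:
p(A, x) = x/6 (p(A, x) = x*(⅙) = x/6)
z(D, X) = 1/15 (z(D, X) = ((⅙)*2)/5 = (⅕)*(⅓) = 1/15)
a(C, m) = -4 + C/4 (a(C, m) = -¾ + (C - 13)/4 = -¾ + (-13 + C)/4 = -¾ + (-13/4 + C/4) = -4 + C/4)
(a(5, -4)*(-189))*z(-11, 8) = ((-4 + (¼)*5)*(-189))*(1/15) = ((-4 + 5/4)*(-189))*(1/15) = -11/4*(-189)*(1/15) = (2079/4)*(1/15) = 693/20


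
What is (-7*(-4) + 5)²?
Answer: 1089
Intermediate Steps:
(-7*(-4) + 5)² = (28 + 5)² = 33² = 1089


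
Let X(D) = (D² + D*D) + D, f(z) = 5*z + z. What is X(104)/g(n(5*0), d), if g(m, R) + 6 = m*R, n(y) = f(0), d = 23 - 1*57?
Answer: -10868/3 ≈ -3622.7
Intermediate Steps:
d = -34 (d = 23 - 57 = -34)
f(z) = 6*z
X(D) = D + 2*D² (X(D) = (D² + D²) + D = 2*D² + D = D + 2*D²)
n(y) = 0 (n(y) = 6*0 = 0)
g(m, R) = -6 + R*m (g(m, R) = -6 + m*R = -6 + R*m)
X(104)/g(n(5*0), d) = (104*(1 + 2*104))/(-6 - 34*0) = (104*(1 + 208))/(-6 + 0) = (104*209)/(-6) = 21736*(-⅙) = -10868/3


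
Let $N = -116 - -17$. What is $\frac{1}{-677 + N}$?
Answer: $- \frac{1}{776} \approx -0.0012887$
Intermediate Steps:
$N = -99$ ($N = -116 + 17 = -99$)
$\frac{1}{-677 + N} = \frac{1}{-677 - 99} = \frac{1}{-776} = - \frac{1}{776}$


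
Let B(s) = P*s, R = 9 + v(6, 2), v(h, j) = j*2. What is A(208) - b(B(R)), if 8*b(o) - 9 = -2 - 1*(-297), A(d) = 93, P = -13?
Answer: 55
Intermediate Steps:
v(h, j) = 2*j
R = 13 (R = 9 + 2*2 = 9 + 4 = 13)
B(s) = -13*s
b(o) = 38 (b(o) = 9/8 + (-2 - 1*(-297))/8 = 9/8 + (-2 + 297)/8 = 9/8 + (⅛)*295 = 9/8 + 295/8 = 38)
A(208) - b(B(R)) = 93 - 1*38 = 93 - 38 = 55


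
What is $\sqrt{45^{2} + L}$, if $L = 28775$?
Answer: $20 \sqrt{77} \approx 175.5$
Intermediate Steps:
$\sqrt{45^{2} + L} = \sqrt{45^{2} + 28775} = \sqrt{2025 + 28775} = \sqrt{30800} = 20 \sqrt{77}$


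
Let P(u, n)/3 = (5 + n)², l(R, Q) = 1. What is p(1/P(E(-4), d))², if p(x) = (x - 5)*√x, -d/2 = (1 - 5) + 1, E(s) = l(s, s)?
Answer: 3290596/47832147 ≈ 0.068795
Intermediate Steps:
E(s) = 1
d = 6 (d = -2*((1 - 5) + 1) = -2*(-4 + 1) = -2*(-3) = 6)
P(u, n) = 3*(5 + n)²
p(x) = √x*(-5 + x) (p(x) = (-5 + x)*√x = √x*(-5 + x))
p(1/P(E(-4), d))² = (√(1/(3*(5 + 6)²))*(-5 + 1/(3*(5 + 6)²)))² = (√(1/(3*11²))*(-5 + 1/(3*11²)))² = (√(1/(3*121))*(-5 + 1/(3*121)))² = (√(1/363)*(-5 + 1/363))² = ((√3/33)*(-1814/363))² = (-1814*√3/11979)² = 3290596/47832147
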